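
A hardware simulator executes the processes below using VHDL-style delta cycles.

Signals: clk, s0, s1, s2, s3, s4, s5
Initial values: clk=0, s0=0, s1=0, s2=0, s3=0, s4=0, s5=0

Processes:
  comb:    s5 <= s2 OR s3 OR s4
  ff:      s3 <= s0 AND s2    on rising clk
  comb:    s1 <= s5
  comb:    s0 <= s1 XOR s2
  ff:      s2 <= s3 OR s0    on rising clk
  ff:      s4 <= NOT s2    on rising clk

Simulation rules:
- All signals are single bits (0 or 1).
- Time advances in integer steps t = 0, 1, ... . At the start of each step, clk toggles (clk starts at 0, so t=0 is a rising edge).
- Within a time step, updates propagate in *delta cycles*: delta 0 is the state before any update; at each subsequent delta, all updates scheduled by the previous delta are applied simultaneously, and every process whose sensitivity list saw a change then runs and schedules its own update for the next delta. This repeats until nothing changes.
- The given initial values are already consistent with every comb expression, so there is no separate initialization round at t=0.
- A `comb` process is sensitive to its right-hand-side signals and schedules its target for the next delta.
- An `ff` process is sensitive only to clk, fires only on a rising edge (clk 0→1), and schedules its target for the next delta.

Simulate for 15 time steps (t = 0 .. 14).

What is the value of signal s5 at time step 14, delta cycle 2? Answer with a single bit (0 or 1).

1

t=0 Δ0: s4=0 clk=0 s3=0 s0=0 s2=0 s5=0 s1=0
  Δ1: clk:0→1
  Δ2: s4:0→1
  Δ3: s5:0→1
  Δ4: s1:0→1
  Δ5: s0:0→1
  (5Δ to stable)
t=1 Δ0: s4=1 clk=1 s3=0 s0=1 s2=0 s5=1 s1=1
  Δ1: clk:1→0
  (1Δ to stable)
t=2 Δ0: s4=1 clk=0 s3=0 s0=1 s2=0 s5=1 s1=1
  Δ1: clk:0→1
  Δ2: s2:0→1
  Δ3: s0:1→0
  (3Δ to stable)
t=3 Δ0: s4=1 clk=1 s3=0 s0=0 s2=1 s5=1 s1=1
  Δ1: clk:1→0
  (1Δ to stable)
t=4 Δ0: s4=1 clk=0 s3=0 s0=0 s2=1 s5=1 s1=1
  Δ1: clk:0→1
  Δ2: s4:1→0, s2:1→0
  Δ3: s0:0→1, s5:1→0
  Δ4: s1:1→0
  Δ5: s0:1→0
  (5Δ to stable)
t=5 Δ0: s4=0 clk=1 s3=0 s0=0 s2=0 s5=0 s1=0
  Δ1: clk:1→0
  (1Δ to stable)
t=6 Δ0: s4=0 clk=0 s3=0 s0=0 s2=0 s5=0 s1=0
  Δ1: clk:0→1
  Δ2: s4:0→1
  Δ3: s5:0→1
  Δ4: s1:0→1
  Δ5: s0:0→1
  (5Δ to stable)
t=7 Δ0: s4=1 clk=1 s3=0 s0=1 s2=0 s5=1 s1=1
  Δ1: clk:1→0
  (1Δ to stable)
t=8 Δ0: s4=1 clk=0 s3=0 s0=1 s2=0 s5=1 s1=1
  Δ1: clk:0→1
  Δ2: s2:0→1
  Δ3: s0:1→0
  (3Δ to stable)
t=9 Δ0: s4=1 clk=1 s3=0 s0=0 s2=1 s5=1 s1=1
  Δ1: clk:1→0
  (1Δ to stable)
t=10 Δ0: s4=1 clk=0 s3=0 s0=0 s2=1 s5=1 s1=1
  Δ1: clk:0→1
  Δ2: s4:1→0, s2:1→0
  Δ3: s0:0→1, s5:1→0
  Δ4: s1:1→0
  Δ5: s0:1→0
  (5Δ to stable)
t=11 Δ0: s4=0 clk=1 s3=0 s0=0 s2=0 s5=0 s1=0
  Δ1: clk:1→0
  (1Δ to stable)
t=12 Δ0: s4=0 clk=0 s3=0 s0=0 s2=0 s5=0 s1=0
  Δ1: clk:0→1
  Δ2: s4:0→1
  Δ3: s5:0→1
  Δ4: s1:0→1
  Δ5: s0:0→1
  (5Δ to stable)
t=13 Δ0: s4=1 clk=1 s3=0 s0=1 s2=0 s5=1 s1=1
  Δ1: clk:1→0
  (1Δ to stable)
t=14 Δ0: s4=1 clk=0 s3=0 s0=1 s2=0 s5=1 s1=1
  Δ1: clk:0→1
  Δ2: s2:0→1
  Δ3: s0:1→0
  (3Δ to stable)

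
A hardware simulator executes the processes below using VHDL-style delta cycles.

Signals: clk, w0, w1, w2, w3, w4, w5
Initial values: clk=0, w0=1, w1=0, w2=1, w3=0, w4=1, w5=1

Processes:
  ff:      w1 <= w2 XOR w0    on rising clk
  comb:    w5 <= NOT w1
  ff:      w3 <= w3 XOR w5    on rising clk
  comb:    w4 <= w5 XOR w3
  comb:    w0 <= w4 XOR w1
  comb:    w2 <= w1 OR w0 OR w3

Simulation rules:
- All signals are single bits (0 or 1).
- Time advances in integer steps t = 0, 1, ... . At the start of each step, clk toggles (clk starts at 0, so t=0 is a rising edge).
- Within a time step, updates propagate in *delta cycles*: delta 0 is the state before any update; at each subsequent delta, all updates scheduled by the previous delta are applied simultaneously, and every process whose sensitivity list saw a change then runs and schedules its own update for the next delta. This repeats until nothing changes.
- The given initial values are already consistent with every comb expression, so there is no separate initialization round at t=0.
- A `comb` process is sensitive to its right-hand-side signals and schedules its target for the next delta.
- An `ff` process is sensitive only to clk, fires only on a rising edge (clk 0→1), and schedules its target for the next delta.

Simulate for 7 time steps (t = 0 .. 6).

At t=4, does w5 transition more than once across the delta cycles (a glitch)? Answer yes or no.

[bits: clk,w4,w3,w2,w1,w5,w0]
t=0: Δ0=0101011 Δ1=1101011 Δ2=1111011 Δ3=1011011 Δ4=1011010 | 4Δ
t=1: Δ0=1011010 Δ1=0011010 | 1Δ
t=2: Δ0=0011010 Δ1=1011010 Δ2=1001110 Δ3=1101101 Δ4=1001100 Δ5=1001101 | 5Δ
t=3: Δ0=1001101 Δ1=0001101 | 1Δ
t=4: Δ0=0001101 Δ1=1001101 Δ2=1001001 Δ3=1001010 Δ4=1100010 Δ5=1100011 Δ6=1101011 | 6Δ
t=5: Δ0=1101011 Δ1=0101011 | 1Δ
t=6: Δ0=0101011 Δ1=1101011 Δ2=1111011 Δ3=1011011 Δ4=1011010 | 4Δ

no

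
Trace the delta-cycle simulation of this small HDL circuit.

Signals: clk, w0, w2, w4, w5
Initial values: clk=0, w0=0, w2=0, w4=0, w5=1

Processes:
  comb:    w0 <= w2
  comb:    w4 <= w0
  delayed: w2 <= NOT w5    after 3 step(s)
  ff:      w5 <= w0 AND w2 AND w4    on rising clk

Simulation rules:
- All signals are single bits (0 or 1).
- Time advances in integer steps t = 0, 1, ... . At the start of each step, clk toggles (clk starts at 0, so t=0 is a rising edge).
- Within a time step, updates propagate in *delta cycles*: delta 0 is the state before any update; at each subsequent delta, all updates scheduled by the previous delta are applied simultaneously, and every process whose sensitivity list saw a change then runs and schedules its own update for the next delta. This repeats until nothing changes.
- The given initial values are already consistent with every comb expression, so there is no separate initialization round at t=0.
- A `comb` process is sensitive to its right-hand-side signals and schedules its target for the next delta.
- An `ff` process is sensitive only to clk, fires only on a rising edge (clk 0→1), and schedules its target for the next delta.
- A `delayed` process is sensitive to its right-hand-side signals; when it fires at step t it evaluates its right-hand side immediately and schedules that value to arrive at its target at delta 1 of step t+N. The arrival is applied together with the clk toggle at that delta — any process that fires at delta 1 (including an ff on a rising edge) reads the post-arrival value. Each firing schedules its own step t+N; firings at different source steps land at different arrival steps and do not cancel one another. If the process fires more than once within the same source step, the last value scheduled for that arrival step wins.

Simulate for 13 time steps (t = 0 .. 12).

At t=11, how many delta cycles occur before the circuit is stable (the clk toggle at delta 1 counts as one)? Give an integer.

3

[bits: clk,w0,w2,w5,w4]
t=0: Δ0=00010 Δ1=10010 Δ2=10000 | 2Δ
t=1: Δ0=10000 Δ1=00000 | 1Δ
t=2: Δ0=00000 Δ1=10000 | 1Δ
t=3: Δ0=10000 Δ1=00100 Δ2=01100 Δ3=01101 | 3Δ
t=4: Δ0=01101 Δ1=11101 Δ2=11111 | 2Δ
t=5: Δ0=11111 Δ1=01111 | 1Δ
t=6: Δ0=01111 Δ1=11111 | 1Δ
t=7: Δ0=11111 Δ1=01011 Δ2=00011 Δ3=00010 | 3Δ
t=8: Δ0=00010 Δ1=10010 Δ2=10000 | 2Δ
t=9: Δ0=10000 Δ1=00000 | 1Δ
t=10: Δ0=00000 Δ1=10000 | 1Δ
t=11: Δ0=10000 Δ1=00100 Δ2=01100 Δ3=01101 | 3Δ
t=12: Δ0=01101 Δ1=11101 Δ2=11111 | 2Δ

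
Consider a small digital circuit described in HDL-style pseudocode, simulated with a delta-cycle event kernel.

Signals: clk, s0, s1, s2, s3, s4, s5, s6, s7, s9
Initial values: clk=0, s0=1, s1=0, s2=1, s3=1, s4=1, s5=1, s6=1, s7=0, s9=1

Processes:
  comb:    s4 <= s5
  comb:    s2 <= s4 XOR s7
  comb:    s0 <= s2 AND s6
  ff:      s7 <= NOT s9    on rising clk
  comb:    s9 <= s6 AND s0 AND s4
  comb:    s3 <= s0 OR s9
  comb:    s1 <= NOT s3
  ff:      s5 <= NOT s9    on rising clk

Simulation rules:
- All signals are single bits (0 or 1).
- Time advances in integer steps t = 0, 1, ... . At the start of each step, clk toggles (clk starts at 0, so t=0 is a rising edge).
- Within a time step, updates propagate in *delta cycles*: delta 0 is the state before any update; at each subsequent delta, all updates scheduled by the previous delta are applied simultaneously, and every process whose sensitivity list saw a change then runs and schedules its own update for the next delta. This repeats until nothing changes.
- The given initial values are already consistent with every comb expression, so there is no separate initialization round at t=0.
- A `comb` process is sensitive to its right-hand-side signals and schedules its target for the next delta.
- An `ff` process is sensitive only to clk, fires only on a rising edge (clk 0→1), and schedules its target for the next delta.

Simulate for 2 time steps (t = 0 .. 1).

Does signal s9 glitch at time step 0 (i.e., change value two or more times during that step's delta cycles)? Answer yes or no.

t=0 Δ0: s9=1 s5=1 s3=1 s4=1 s6=1 s1=0 s2=1 s0=1 s7=0 clk=0
  Δ1: clk:0→1
  Δ2: s5:1→0
  Δ3: s4:1→0
  Δ4: s9:1→0, s2:1→0
  Δ5: s0:1→0
  Δ6: s3:1→0
  Δ7: s1:0→1
  (7Δ to stable)
t=1 Δ0: s9=0 s5=0 s3=0 s4=0 s6=1 s1=1 s2=0 s0=0 s7=0 clk=1
  Δ1: clk:1→0
  (1Δ to stable)

no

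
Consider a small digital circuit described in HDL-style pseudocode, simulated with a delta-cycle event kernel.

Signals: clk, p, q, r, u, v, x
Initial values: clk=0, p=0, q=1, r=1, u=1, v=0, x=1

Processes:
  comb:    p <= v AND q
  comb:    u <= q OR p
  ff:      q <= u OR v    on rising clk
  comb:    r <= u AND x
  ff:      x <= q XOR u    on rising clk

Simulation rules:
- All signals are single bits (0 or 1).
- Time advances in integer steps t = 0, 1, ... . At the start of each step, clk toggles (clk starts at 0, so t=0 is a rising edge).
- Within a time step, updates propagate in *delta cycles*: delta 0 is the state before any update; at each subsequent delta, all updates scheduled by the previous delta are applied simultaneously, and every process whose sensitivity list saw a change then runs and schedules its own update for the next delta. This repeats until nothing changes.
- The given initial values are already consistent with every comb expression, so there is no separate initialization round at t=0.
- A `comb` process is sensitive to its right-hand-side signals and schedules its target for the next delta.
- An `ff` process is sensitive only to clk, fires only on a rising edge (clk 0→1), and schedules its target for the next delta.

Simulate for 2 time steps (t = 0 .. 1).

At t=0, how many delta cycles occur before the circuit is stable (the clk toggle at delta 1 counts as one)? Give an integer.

t=0 Δ0: r=1 u=1 clk=0 q=1 x=1 p=0 v=0
  Δ1: clk:0→1
  Δ2: x:1→0
  Δ3: r:1→0
  (3Δ to stable)
t=1 Δ0: r=0 u=1 clk=1 q=1 x=0 p=0 v=0
  Δ1: clk:1→0
  (1Δ to stable)

3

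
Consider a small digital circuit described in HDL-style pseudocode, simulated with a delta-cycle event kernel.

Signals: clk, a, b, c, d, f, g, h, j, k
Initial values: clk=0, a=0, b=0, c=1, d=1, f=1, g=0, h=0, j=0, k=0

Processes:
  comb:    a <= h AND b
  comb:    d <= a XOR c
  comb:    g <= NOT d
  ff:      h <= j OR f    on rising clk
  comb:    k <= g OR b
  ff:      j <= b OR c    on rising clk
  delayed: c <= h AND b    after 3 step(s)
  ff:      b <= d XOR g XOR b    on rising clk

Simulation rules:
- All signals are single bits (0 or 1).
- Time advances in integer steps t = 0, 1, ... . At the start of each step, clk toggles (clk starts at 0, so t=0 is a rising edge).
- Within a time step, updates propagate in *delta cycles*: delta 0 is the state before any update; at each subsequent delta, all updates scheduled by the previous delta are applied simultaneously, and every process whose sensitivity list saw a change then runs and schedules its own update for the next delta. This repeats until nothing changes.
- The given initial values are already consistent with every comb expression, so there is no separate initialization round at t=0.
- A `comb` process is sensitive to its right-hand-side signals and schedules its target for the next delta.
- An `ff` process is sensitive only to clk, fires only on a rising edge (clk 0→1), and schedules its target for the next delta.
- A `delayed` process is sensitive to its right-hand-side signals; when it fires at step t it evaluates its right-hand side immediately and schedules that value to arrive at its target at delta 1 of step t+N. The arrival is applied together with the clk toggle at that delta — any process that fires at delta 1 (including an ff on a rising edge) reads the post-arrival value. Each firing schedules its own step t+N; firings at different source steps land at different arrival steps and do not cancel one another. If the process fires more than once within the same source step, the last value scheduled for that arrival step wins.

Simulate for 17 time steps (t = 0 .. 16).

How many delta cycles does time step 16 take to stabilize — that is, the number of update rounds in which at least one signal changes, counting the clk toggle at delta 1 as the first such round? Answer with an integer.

t=0 Δ0: j=0 f=1 clk=0 a=0 b=0 g=0 c=1 k=0 h=0 d=1
  Δ1: clk:0→1
  Δ2: j:0→1, b:0→1, h:0→1
  Δ3: a:0→1, k:0→1
  Δ4: d:1→0
  Δ5: g:0→1
  (5Δ to stable)
t=1 Δ0: j=1 f=1 clk=1 a=1 b=1 g=1 c=1 k=1 h=1 d=0
  Δ1: clk:1→0
  (1Δ to stable)
t=2 Δ0: j=1 f=1 clk=0 a=1 b=1 g=1 c=1 k=1 h=1 d=0
  Δ1: clk:0→1
  Δ2: b:1→0
  Δ3: a:1→0
  Δ4: d:0→1
  Δ5: g:1→0
  Δ6: k:1→0
  (6Δ to stable)
t=3 Δ0: j=1 f=1 clk=1 a=0 b=0 g=0 c=1 k=0 h=1 d=1
  Δ1: clk:1→0
  (1Δ to stable)
t=4 Δ0: j=1 f=1 clk=0 a=0 b=0 g=0 c=1 k=0 h=1 d=1
  Δ1: clk:0→1
  Δ2: b:0→1
  Δ3: a:0→1, k:0→1
  Δ4: d:1→0
  Δ5: g:0→1
  (5Δ to stable)
t=5 Δ0: j=1 f=1 clk=1 a=1 b=1 g=1 c=1 k=1 h=1 d=0
  Δ1: clk:1→0, c:1→0
  Δ2: d:0→1
  Δ3: g:1→0
  (3Δ to stable)
t=6 Δ0: j=1 f=1 clk=0 a=1 b=1 g=0 c=0 k=1 h=1 d=1
  Δ1: clk:0→1
  Δ2: b:1→0
  Δ3: a:1→0, k:1→0
  Δ4: d:1→0
  Δ5: g:0→1
  Δ6: k:0→1
  (6Δ to stable)
t=7 Δ0: j=1 f=1 clk=1 a=0 b=0 g=1 c=0 k=1 h=1 d=0
  Δ1: clk:1→0, c:0→1
  Δ2: d:0→1
  Δ3: g:1→0
  Δ4: k:1→0
  (4Δ to stable)
t=8 Δ0: j=1 f=1 clk=0 a=0 b=0 g=0 c=1 k=0 h=1 d=1
  Δ1: clk:0→1
  Δ2: b:0→1
  Δ3: a:0→1, k:0→1
  Δ4: d:1→0
  Δ5: g:0→1
  (5Δ to stable)
t=9 Δ0: j=1 f=1 clk=1 a=1 b=1 g=1 c=1 k=1 h=1 d=0
  Δ1: clk:1→0, c:1→0
  Δ2: d:0→1
  Δ3: g:1→0
  (3Δ to stable)
t=10 Δ0: j=1 f=1 clk=0 a=1 b=1 g=0 c=0 k=1 h=1 d=1
  Δ1: clk:0→1
  Δ2: b:1→0
  Δ3: a:1→0, k:1→0
  Δ4: d:1→0
  Δ5: g:0→1
  Δ6: k:0→1
  (6Δ to stable)
t=11 Δ0: j=1 f=1 clk=1 a=0 b=0 g=1 c=0 k=1 h=1 d=0
  Δ1: clk:1→0, c:0→1
  Δ2: d:0→1
  Δ3: g:1→0
  Δ4: k:1→0
  (4Δ to stable)
t=12 Δ0: j=1 f=1 clk=0 a=0 b=0 g=0 c=1 k=0 h=1 d=1
  Δ1: clk:0→1
  Δ2: b:0→1
  Δ3: a:0→1, k:0→1
  Δ4: d:1→0
  Δ5: g:0→1
  (5Δ to stable)
t=13 Δ0: j=1 f=1 clk=1 a=1 b=1 g=1 c=1 k=1 h=1 d=0
  Δ1: clk:1→0, c:1→0
  Δ2: d:0→1
  Δ3: g:1→0
  (3Δ to stable)
t=14 Δ0: j=1 f=1 clk=0 a=1 b=1 g=0 c=0 k=1 h=1 d=1
  Δ1: clk:0→1
  Δ2: b:1→0
  Δ3: a:1→0, k:1→0
  Δ4: d:1→0
  Δ5: g:0→1
  Δ6: k:0→1
  (6Δ to stable)
t=15 Δ0: j=1 f=1 clk=1 a=0 b=0 g=1 c=0 k=1 h=1 d=0
  Δ1: clk:1→0, c:0→1
  Δ2: d:0→1
  Δ3: g:1→0
  Δ4: k:1→0
  (4Δ to stable)
t=16 Δ0: j=1 f=1 clk=0 a=0 b=0 g=0 c=1 k=0 h=1 d=1
  Δ1: clk:0→1
  Δ2: b:0→1
  Δ3: a:0→1, k:0→1
  Δ4: d:1→0
  Δ5: g:0→1
  (5Δ to stable)

5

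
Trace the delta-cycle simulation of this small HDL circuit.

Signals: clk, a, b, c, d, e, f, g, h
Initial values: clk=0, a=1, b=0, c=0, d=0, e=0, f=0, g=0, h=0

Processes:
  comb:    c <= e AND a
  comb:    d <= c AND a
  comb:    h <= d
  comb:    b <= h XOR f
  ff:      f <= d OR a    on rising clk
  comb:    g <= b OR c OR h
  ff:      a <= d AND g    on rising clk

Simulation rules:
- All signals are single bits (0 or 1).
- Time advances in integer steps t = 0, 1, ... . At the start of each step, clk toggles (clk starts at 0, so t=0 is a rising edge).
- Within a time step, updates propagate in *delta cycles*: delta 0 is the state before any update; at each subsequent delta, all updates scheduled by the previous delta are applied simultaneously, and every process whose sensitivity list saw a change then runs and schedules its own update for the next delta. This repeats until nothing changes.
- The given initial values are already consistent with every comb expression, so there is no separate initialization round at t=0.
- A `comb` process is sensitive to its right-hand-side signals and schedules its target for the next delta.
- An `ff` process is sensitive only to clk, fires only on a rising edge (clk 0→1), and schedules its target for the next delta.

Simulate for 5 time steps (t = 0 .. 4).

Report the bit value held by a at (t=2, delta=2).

0

[bits: b,d,g,a,clk,h,e,f,c]
t=0: Δ0=000100000 Δ1=000110000 Δ2=000010010 Δ3=100010010 Δ4=101010010 | 4Δ
t=1: Δ0=101010010 Δ1=101000010 | 1Δ
t=2: Δ0=101000010 Δ1=101010010 Δ2=101010000 Δ3=001010000 Δ4=000010000 | 4Δ
t=3: Δ0=000010000 Δ1=000000000 | 1Δ
t=4: Δ0=000000000 Δ1=000010000 | 1Δ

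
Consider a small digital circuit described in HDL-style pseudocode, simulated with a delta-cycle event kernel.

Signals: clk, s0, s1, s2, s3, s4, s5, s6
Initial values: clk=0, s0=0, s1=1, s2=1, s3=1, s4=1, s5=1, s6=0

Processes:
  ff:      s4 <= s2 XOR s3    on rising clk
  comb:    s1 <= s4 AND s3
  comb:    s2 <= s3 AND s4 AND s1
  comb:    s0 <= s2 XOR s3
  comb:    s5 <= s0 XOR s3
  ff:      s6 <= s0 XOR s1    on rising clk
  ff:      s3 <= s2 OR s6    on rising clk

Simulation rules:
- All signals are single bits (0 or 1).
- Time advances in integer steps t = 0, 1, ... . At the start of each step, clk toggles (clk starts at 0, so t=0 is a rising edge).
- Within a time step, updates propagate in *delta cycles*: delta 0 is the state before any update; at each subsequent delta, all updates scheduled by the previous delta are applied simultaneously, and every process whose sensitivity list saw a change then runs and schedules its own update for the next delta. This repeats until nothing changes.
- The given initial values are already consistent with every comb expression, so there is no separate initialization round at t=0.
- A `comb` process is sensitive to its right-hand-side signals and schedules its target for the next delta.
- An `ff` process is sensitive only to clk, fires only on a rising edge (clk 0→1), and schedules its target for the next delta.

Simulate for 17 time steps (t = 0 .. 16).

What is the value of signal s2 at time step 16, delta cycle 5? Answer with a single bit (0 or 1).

[bits: s0,clk,s1,s4,s2,s6,s5,s3]
t=0: Δ0=00111011 Δ1=01111011 Δ2=01101111 Δ3=01000111 Δ4=11000111 Δ5=11000101 | 5Δ
t=1: Δ0=11000101 Δ1=10000101 | 1Δ
t=2: Δ0=10000101 Δ1=11000101 Δ2=11010101 Δ3=11110101 Δ4=11111101 Δ5=01111101 Δ6=01111111 | 6Δ
t=3: Δ0=01111111 Δ1=00111111 | 1Δ
t=4: Δ0=00111111 Δ1=01111111 Δ2=01101111 Δ3=01000111 Δ4=11000111 Δ5=11000101 | 5Δ
t=5: Δ0=11000101 Δ1=10000101 | 1Δ
t=6: Δ0=10000101 Δ1=11000101 Δ2=11010101 Δ3=11110101 Δ4=11111101 Δ5=01111101 Δ6=01111111 | 6Δ
t=7: Δ0=01111111 Δ1=00111111 | 1Δ
t=8: Δ0=00111111 Δ1=01111111 Δ2=01101111 Δ3=01000111 Δ4=11000111 Δ5=11000101 | 5Δ
t=9: Δ0=11000101 Δ1=10000101 | 1Δ
t=10: Δ0=10000101 Δ1=11000101 Δ2=11010101 Δ3=11110101 Δ4=11111101 Δ5=01111101 Δ6=01111111 | 6Δ
t=11: Δ0=01111111 Δ1=00111111 | 1Δ
t=12: Δ0=00111111 Δ1=01111111 Δ2=01101111 Δ3=01000111 Δ4=11000111 Δ5=11000101 | 5Δ
t=13: Δ0=11000101 Δ1=10000101 | 1Δ
t=14: Δ0=10000101 Δ1=11000101 Δ2=11010101 Δ3=11110101 Δ4=11111101 Δ5=01111101 Δ6=01111111 | 6Δ
t=15: Δ0=01111111 Δ1=00111111 | 1Δ
t=16: Δ0=00111111 Δ1=01111111 Δ2=01101111 Δ3=01000111 Δ4=11000111 Δ5=11000101 | 5Δ

0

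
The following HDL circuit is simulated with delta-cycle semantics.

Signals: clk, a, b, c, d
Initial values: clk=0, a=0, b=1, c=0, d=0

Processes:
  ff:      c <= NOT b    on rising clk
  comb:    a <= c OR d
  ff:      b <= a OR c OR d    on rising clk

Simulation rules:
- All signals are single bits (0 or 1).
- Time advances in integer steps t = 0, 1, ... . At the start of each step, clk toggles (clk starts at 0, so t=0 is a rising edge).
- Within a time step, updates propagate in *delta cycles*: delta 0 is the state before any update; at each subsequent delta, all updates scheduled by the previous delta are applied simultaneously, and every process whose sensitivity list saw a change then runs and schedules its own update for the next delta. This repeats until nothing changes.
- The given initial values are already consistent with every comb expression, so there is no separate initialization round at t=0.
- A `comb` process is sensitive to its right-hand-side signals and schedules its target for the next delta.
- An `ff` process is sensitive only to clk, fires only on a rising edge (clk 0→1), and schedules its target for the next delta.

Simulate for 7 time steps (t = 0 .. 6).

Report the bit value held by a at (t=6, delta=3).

0

t=0 Δ0: d=0 c=0 clk=0 a=0 b=1
  Δ1: clk:0→1
  Δ2: b:1→0
  (2Δ to stable)
t=1 Δ0: d=0 c=0 clk=1 a=0 b=0
  Δ1: clk:1→0
  (1Δ to stable)
t=2 Δ0: d=0 c=0 clk=0 a=0 b=0
  Δ1: clk:0→1
  Δ2: c:0→1
  Δ3: a:0→1
  (3Δ to stable)
t=3 Δ0: d=0 c=1 clk=1 a=1 b=0
  Δ1: clk:1→0
  (1Δ to stable)
t=4 Δ0: d=0 c=1 clk=0 a=1 b=0
  Δ1: clk:0→1
  Δ2: b:0→1
  (2Δ to stable)
t=5 Δ0: d=0 c=1 clk=1 a=1 b=1
  Δ1: clk:1→0
  (1Δ to stable)
t=6 Δ0: d=0 c=1 clk=0 a=1 b=1
  Δ1: clk:0→1
  Δ2: c:1→0
  Δ3: a:1→0
  (3Δ to stable)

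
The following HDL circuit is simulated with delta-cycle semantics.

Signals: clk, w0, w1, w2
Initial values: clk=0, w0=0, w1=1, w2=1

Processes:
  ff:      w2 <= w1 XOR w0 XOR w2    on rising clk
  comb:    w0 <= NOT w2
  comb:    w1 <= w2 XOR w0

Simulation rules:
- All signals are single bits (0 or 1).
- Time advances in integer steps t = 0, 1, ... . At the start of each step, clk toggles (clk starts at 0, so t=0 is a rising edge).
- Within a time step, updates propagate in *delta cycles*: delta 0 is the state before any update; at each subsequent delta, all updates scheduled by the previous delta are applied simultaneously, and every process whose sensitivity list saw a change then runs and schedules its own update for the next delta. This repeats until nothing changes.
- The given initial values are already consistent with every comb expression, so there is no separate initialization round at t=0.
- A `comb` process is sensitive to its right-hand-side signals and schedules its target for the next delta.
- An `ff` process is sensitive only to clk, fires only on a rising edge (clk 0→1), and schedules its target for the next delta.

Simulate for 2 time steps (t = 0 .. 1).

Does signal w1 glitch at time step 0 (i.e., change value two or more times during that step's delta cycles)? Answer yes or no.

yes

[bits: clk,w0,w2,w1]
t=0: Δ0=0011 Δ1=1011 Δ2=1001 Δ3=1100 Δ4=1101 | 4Δ
t=1: Δ0=1101 Δ1=0101 | 1Δ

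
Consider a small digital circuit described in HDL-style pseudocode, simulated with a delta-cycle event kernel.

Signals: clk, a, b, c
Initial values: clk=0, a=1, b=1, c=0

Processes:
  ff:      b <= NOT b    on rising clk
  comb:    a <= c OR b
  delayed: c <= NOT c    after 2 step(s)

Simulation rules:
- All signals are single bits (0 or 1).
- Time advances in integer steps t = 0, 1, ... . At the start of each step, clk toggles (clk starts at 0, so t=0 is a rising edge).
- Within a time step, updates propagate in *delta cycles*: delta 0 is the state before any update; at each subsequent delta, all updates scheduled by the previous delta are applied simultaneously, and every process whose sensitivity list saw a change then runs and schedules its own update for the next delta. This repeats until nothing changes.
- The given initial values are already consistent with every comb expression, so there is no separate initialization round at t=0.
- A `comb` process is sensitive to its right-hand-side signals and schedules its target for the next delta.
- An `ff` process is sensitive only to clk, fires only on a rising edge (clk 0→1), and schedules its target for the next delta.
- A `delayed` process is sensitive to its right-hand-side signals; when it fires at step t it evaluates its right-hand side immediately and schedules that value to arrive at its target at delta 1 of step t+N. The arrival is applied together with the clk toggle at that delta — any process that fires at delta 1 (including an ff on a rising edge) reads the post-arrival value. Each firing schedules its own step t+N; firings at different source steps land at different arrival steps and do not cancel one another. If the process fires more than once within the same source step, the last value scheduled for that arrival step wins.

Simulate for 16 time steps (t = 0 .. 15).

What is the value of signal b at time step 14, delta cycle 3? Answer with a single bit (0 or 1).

t=0 Δ0: c=0 clk=0 b=1 a=1
  Δ1: clk:0→1
  Δ2: b:1→0
  Δ3: a:1→0
  (3Δ to stable)
t=1 Δ0: c=0 clk=1 b=0 a=0
  Δ1: clk:1→0
  (1Δ to stable)
t=2 Δ0: c=0 clk=0 b=0 a=0
  Δ1: clk:0→1
  Δ2: b:0→1
  Δ3: a:0→1
  (3Δ to stable)
t=3 Δ0: c=0 clk=1 b=1 a=1
  Δ1: clk:1→0
  (1Δ to stable)
t=4 Δ0: c=0 clk=0 b=1 a=1
  Δ1: clk:0→1
  Δ2: b:1→0
  Δ3: a:1→0
  (3Δ to stable)
t=5 Δ0: c=0 clk=1 b=0 a=0
  Δ1: clk:1→0
  (1Δ to stable)
t=6 Δ0: c=0 clk=0 b=0 a=0
  Δ1: clk:0→1
  Δ2: b:0→1
  Δ3: a:0→1
  (3Δ to stable)
t=7 Δ0: c=0 clk=1 b=1 a=1
  Δ1: clk:1→0
  (1Δ to stable)
t=8 Δ0: c=0 clk=0 b=1 a=1
  Δ1: clk:0→1
  Δ2: b:1→0
  Δ3: a:1→0
  (3Δ to stable)
t=9 Δ0: c=0 clk=1 b=0 a=0
  Δ1: clk:1→0
  (1Δ to stable)
t=10 Δ0: c=0 clk=0 b=0 a=0
  Δ1: clk:0→1
  Δ2: b:0→1
  Δ3: a:0→1
  (3Δ to stable)
t=11 Δ0: c=0 clk=1 b=1 a=1
  Δ1: clk:1→0
  (1Δ to stable)
t=12 Δ0: c=0 clk=0 b=1 a=1
  Δ1: clk:0→1
  Δ2: b:1→0
  Δ3: a:1→0
  (3Δ to stable)
t=13 Δ0: c=0 clk=1 b=0 a=0
  Δ1: clk:1→0
  (1Δ to stable)
t=14 Δ0: c=0 clk=0 b=0 a=0
  Δ1: clk:0→1
  Δ2: b:0→1
  Δ3: a:0→1
  (3Δ to stable)
t=15 Δ0: c=0 clk=1 b=1 a=1
  Δ1: clk:1→0
  (1Δ to stable)

1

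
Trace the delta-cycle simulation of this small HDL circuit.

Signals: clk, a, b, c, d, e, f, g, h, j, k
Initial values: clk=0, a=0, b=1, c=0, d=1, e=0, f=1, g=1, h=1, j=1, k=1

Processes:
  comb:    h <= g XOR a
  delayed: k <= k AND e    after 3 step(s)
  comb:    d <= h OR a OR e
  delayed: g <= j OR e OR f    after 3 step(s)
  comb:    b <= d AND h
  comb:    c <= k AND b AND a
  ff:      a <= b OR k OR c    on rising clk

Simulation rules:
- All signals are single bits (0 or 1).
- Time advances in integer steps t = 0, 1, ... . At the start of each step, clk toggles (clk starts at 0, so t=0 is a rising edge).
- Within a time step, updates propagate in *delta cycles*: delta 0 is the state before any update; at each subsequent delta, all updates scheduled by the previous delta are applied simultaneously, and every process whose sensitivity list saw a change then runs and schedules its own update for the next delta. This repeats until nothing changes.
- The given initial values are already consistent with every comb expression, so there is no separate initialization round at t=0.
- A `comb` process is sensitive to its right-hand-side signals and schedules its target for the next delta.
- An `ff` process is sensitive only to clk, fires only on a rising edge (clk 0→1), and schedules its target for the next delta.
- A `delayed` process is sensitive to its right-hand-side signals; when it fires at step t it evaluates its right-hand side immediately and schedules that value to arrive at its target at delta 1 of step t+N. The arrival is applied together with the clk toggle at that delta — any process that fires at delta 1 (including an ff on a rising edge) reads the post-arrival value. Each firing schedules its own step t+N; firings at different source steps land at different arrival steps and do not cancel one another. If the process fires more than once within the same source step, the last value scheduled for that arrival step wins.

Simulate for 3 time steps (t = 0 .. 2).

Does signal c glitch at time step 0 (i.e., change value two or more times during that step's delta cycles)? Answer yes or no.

yes

t0.Δ0 g=1 e=0 k=1 a=0 h=1 f=1 j=1 c=0 b=1 d=1 clk=0
t0.Δ1 g=1 e=0 k=1 a=0 h=1 f=1 j=1 c=0 b=1 d=1 clk=1
t0.Δ2 g=1 e=0 k=1 a=1 h=1 f=1 j=1 c=0 b=1 d=1 clk=1
t0.Δ3 g=1 e=0 k=1 a=1 h=0 f=1 j=1 c=1 b=1 d=1 clk=1
t0.Δ4 g=1 e=0 k=1 a=1 h=0 f=1 j=1 c=1 b=0 d=1 clk=1
t0.Δ5 g=1 e=0 k=1 a=1 h=0 f=1 j=1 c=0 b=0 d=1 clk=1
t1.Δ0 g=1 e=0 k=1 a=1 h=0 f=1 j=1 c=0 b=0 d=1 clk=1
t1.Δ1 g=1 e=0 k=1 a=1 h=0 f=1 j=1 c=0 b=0 d=1 clk=0
t2.Δ0 g=1 e=0 k=1 a=1 h=0 f=1 j=1 c=0 b=0 d=1 clk=0
t2.Δ1 g=1 e=0 k=1 a=1 h=0 f=1 j=1 c=0 b=0 d=1 clk=1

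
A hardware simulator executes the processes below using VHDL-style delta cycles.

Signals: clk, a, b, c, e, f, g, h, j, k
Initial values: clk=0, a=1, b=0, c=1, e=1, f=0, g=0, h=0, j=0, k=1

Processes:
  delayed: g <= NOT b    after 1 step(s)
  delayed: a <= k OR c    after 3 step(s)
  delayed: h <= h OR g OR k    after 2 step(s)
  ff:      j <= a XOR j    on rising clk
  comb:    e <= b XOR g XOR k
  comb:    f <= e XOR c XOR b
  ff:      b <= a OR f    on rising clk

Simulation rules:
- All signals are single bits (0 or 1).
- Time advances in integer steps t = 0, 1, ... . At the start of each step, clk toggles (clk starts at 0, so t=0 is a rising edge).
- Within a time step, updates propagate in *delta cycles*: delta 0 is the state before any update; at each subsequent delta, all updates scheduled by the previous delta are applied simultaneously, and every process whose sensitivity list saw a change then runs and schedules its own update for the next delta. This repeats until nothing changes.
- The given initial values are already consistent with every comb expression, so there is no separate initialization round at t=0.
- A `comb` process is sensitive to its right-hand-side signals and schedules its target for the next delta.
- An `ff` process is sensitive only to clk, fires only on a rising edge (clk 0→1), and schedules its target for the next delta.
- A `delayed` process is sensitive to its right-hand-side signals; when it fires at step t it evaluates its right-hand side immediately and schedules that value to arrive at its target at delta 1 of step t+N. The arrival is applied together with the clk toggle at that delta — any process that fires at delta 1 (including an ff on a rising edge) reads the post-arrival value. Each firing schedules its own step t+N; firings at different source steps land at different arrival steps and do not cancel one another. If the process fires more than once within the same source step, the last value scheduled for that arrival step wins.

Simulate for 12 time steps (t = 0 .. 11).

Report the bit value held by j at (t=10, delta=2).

0

t0.Δ0 h=0 clk=0 k=1 a=1 g=0 b=0 e=1 f=0 c=1 j=0
t0.Δ1 h=0 clk=1 k=1 a=1 g=0 b=0 e=1 f=0 c=1 j=0
t0.Δ2 h=0 clk=1 k=1 a=1 g=0 b=1 e=1 f=0 c=1 j=1
t0.Δ3 h=0 clk=1 k=1 a=1 g=0 b=1 e=0 f=1 c=1 j=1
t0.Δ4 h=0 clk=1 k=1 a=1 g=0 b=1 e=0 f=0 c=1 j=1
t1.Δ0 h=0 clk=1 k=1 a=1 g=0 b=1 e=0 f=0 c=1 j=1
t1.Δ1 h=0 clk=0 k=1 a=1 g=0 b=1 e=0 f=0 c=1 j=1
t2.Δ0 h=0 clk=0 k=1 a=1 g=0 b=1 e=0 f=0 c=1 j=1
t2.Δ1 h=0 clk=1 k=1 a=1 g=0 b=1 e=0 f=0 c=1 j=1
t2.Δ2 h=0 clk=1 k=1 a=1 g=0 b=1 e=0 f=0 c=1 j=0
t3.Δ0 h=0 clk=1 k=1 a=1 g=0 b=1 e=0 f=0 c=1 j=0
t3.Δ1 h=0 clk=0 k=1 a=1 g=0 b=1 e=0 f=0 c=1 j=0
t4.Δ0 h=0 clk=0 k=1 a=1 g=0 b=1 e=0 f=0 c=1 j=0
t4.Δ1 h=0 clk=1 k=1 a=1 g=0 b=1 e=0 f=0 c=1 j=0
t4.Δ2 h=0 clk=1 k=1 a=1 g=0 b=1 e=0 f=0 c=1 j=1
t5.Δ0 h=0 clk=1 k=1 a=1 g=0 b=1 e=0 f=0 c=1 j=1
t5.Δ1 h=0 clk=0 k=1 a=1 g=0 b=1 e=0 f=0 c=1 j=1
t6.Δ0 h=0 clk=0 k=1 a=1 g=0 b=1 e=0 f=0 c=1 j=1
t6.Δ1 h=0 clk=1 k=1 a=1 g=0 b=1 e=0 f=0 c=1 j=1
t6.Δ2 h=0 clk=1 k=1 a=1 g=0 b=1 e=0 f=0 c=1 j=0
t7.Δ0 h=0 clk=1 k=1 a=1 g=0 b=1 e=0 f=0 c=1 j=0
t7.Δ1 h=0 clk=0 k=1 a=1 g=0 b=1 e=0 f=0 c=1 j=0
t8.Δ0 h=0 clk=0 k=1 a=1 g=0 b=1 e=0 f=0 c=1 j=0
t8.Δ1 h=0 clk=1 k=1 a=1 g=0 b=1 e=0 f=0 c=1 j=0
t8.Δ2 h=0 clk=1 k=1 a=1 g=0 b=1 e=0 f=0 c=1 j=1
t9.Δ0 h=0 clk=1 k=1 a=1 g=0 b=1 e=0 f=0 c=1 j=1
t9.Δ1 h=0 clk=0 k=1 a=1 g=0 b=1 e=0 f=0 c=1 j=1
t10.Δ0 h=0 clk=0 k=1 a=1 g=0 b=1 e=0 f=0 c=1 j=1
t10.Δ1 h=0 clk=1 k=1 a=1 g=0 b=1 e=0 f=0 c=1 j=1
t10.Δ2 h=0 clk=1 k=1 a=1 g=0 b=1 e=0 f=0 c=1 j=0
t11.Δ0 h=0 clk=1 k=1 a=1 g=0 b=1 e=0 f=0 c=1 j=0
t11.Δ1 h=0 clk=0 k=1 a=1 g=0 b=1 e=0 f=0 c=1 j=0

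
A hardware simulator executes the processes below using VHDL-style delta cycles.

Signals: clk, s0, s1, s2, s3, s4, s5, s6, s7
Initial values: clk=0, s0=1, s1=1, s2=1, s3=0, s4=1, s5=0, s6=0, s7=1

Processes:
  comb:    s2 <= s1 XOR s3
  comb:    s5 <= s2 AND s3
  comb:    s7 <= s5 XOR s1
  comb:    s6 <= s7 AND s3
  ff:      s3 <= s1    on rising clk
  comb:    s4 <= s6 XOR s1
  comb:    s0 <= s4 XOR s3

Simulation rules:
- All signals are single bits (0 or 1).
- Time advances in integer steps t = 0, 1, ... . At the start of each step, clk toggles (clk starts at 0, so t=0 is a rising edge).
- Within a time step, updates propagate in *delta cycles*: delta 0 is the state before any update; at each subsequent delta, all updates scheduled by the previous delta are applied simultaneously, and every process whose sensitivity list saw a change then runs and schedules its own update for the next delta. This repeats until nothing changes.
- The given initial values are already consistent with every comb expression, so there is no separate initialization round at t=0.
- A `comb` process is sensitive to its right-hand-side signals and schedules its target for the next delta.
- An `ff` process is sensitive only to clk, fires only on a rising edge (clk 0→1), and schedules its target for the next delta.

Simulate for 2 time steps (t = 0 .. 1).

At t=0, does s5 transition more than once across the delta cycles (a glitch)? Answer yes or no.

t0.Δ0 s7=1 s3=0 clk=0 s2=1 s6=0 s1=1 s4=1 s5=0 s0=1
t0.Δ1 s7=1 s3=0 clk=1 s2=1 s6=0 s1=1 s4=1 s5=0 s0=1
t0.Δ2 s7=1 s3=1 clk=1 s2=1 s6=0 s1=1 s4=1 s5=0 s0=1
t0.Δ3 s7=1 s3=1 clk=1 s2=0 s6=1 s1=1 s4=1 s5=1 s0=0
t0.Δ4 s7=0 s3=1 clk=1 s2=0 s6=1 s1=1 s4=0 s5=0 s0=0
t0.Δ5 s7=1 s3=1 clk=1 s2=0 s6=0 s1=1 s4=0 s5=0 s0=1
t0.Δ6 s7=1 s3=1 clk=1 s2=0 s6=1 s1=1 s4=1 s5=0 s0=1
t0.Δ7 s7=1 s3=1 clk=1 s2=0 s6=1 s1=1 s4=0 s5=0 s0=0
t0.Δ8 s7=1 s3=1 clk=1 s2=0 s6=1 s1=1 s4=0 s5=0 s0=1
t1.Δ0 s7=1 s3=1 clk=1 s2=0 s6=1 s1=1 s4=0 s5=0 s0=1
t1.Δ1 s7=1 s3=1 clk=0 s2=0 s6=1 s1=1 s4=0 s5=0 s0=1

yes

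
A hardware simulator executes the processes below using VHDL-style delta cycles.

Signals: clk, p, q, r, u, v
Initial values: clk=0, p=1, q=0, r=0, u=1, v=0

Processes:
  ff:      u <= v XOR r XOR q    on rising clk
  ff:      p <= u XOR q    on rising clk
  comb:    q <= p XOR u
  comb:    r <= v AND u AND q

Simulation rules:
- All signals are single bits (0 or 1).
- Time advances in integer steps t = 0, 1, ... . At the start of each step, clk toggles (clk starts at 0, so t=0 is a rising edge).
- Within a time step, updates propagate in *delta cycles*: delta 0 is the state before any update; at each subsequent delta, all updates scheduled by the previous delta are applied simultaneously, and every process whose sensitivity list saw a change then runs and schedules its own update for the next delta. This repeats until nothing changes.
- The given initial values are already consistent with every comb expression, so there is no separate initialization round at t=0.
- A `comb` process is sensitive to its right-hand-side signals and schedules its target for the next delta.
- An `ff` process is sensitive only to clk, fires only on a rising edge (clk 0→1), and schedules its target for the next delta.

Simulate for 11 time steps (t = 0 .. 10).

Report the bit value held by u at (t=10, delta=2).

1

t0.Δ0 u=1 p=1 r=0 clk=0 v=0 q=0
t0.Δ1 u=1 p=1 r=0 clk=1 v=0 q=0
t0.Δ2 u=0 p=1 r=0 clk=1 v=0 q=0
t0.Δ3 u=0 p=1 r=0 clk=1 v=0 q=1
t1.Δ0 u=0 p=1 r=0 clk=1 v=0 q=1
t1.Δ1 u=0 p=1 r=0 clk=0 v=0 q=1
t2.Δ0 u=0 p=1 r=0 clk=0 v=0 q=1
t2.Δ1 u=0 p=1 r=0 clk=1 v=0 q=1
t2.Δ2 u=1 p=1 r=0 clk=1 v=0 q=1
t2.Δ3 u=1 p=1 r=0 clk=1 v=0 q=0
t3.Δ0 u=1 p=1 r=0 clk=1 v=0 q=0
t3.Δ1 u=1 p=1 r=0 clk=0 v=0 q=0
t4.Δ0 u=1 p=1 r=0 clk=0 v=0 q=0
t4.Δ1 u=1 p=1 r=0 clk=1 v=0 q=0
t4.Δ2 u=0 p=1 r=0 clk=1 v=0 q=0
t4.Δ3 u=0 p=1 r=0 clk=1 v=0 q=1
t5.Δ0 u=0 p=1 r=0 clk=1 v=0 q=1
t5.Δ1 u=0 p=1 r=0 clk=0 v=0 q=1
t6.Δ0 u=0 p=1 r=0 clk=0 v=0 q=1
t6.Δ1 u=0 p=1 r=0 clk=1 v=0 q=1
t6.Δ2 u=1 p=1 r=0 clk=1 v=0 q=1
t6.Δ3 u=1 p=1 r=0 clk=1 v=0 q=0
t7.Δ0 u=1 p=1 r=0 clk=1 v=0 q=0
t7.Δ1 u=1 p=1 r=0 clk=0 v=0 q=0
t8.Δ0 u=1 p=1 r=0 clk=0 v=0 q=0
t8.Δ1 u=1 p=1 r=0 clk=1 v=0 q=0
t8.Δ2 u=0 p=1 r=0 clk=1 v=0 q=0
t8.Δ3 u=0 p=1 r=0 clk=1 v=0 q=1
t9.Δ0 u=0 p=1 r=0 clk=1 v=0 q=1
t9.Δ1 u=0 p=1 r=0 clk=0 v=0 q=1
t10.Δ0 u=0 p=1 r=0 clk=0 v=0 q=1
t10.Δ1 u=0 p=1 r=0 clk=1 v=0 q=1
t10.Δ2 u=1 p=1 r=0 clk=1 v=0 q=1
t10.Δ3 u=1 p=1 r=0 clk=1 v=0 q=0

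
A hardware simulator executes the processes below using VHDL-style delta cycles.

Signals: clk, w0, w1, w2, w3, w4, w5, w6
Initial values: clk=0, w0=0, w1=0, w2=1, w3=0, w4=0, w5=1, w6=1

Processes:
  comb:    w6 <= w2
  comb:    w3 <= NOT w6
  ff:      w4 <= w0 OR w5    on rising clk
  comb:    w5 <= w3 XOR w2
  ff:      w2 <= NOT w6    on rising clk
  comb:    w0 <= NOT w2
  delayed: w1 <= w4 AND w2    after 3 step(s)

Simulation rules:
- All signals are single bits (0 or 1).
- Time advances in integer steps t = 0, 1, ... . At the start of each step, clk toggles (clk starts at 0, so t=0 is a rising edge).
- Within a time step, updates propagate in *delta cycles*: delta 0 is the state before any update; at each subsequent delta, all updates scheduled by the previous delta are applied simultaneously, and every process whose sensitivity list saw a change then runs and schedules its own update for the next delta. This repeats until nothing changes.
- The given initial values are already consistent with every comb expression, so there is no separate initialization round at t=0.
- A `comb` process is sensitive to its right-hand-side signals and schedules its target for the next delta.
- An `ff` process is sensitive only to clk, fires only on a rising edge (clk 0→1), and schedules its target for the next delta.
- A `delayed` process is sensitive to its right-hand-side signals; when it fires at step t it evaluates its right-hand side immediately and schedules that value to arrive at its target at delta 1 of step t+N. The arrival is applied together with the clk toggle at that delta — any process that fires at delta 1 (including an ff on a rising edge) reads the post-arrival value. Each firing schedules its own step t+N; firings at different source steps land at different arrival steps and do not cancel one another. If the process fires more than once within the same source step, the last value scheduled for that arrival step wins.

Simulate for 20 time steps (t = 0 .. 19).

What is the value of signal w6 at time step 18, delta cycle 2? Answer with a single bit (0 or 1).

0

t0.Δ0 w1=0 w5=1 w2=1 clk=0 w6=1 w3=0 w0=0 w4=0
t0.Δ1 w1=0 w5=1 w2=1 clk=1 w6=1 w3=0 w0=0 w4=0
t0.Δ2 w1=0 w5=1 w2=0 clk=1 w6=1 w3=0 w0=0 w4=1
t0.Δ3 w1=0 w5=0 w2=0 clk=1 w6=0 w3=0 w0=1 w4=1
t0.Δ4 w1=0 w5=0 w2=0 clk=1 w6=0 w3=1 w0=1 w4=1
t0.Δ5 w1=0 w5=1 w2=0 clk=1 w6=0 w3=1 w0=1 w4=1
t1.Δ0 w1=0 w5=1 w2=0 clk=1 w6=0 w3=1 w0=1 w4=1
t1.Δ1 w1=0 w5=1 w2=0 clk=0 w6=0 w3=1 w0=1 w4=1
t2.Δ0 w1=0 w5=1 w2=0 clk=0 w6=0 w3=1 w0=1 w4=1
t2.Δ1 w1=0 w5=1 w2=0 clk=1 w6=0 w3=1 w0=1 w4=1
t2.Δ2 w1=0 w5=1 w2=1 clk=1 w6=0 w3=1 w0=1 w4=1
t2.Δ3 w1=0 w5=0 w2=1 clk=1 w6=1 w3=1 w0=0 w4=1
t2.Δ4 w1=0 w5=0 w2=1 clk=1 w6=1 w3=0 w0=0 w4=1
t2.Δ5 w1=0 w5=1 w2=1 clk=1 w6=1 w3=0 w0=0 w4=1
t3.Δ0 w1=0 w5=1 w2=1 clk=1 w6=1 w3=0 w0=0 w4=1
t3.Δ1 w1=0 w5=1 w2=1 clk=0 w6=1 w3=0 w0=0 w4=1
t4.Δ0 w1=0 w5=1 w2=1 clk=0 w6=1 w3=0 w0=0 w4=1
t4.Δ1 w1=0 w5=1 w2=1 clk=1 w6=1 w3=0 w0=0 w4=1
t4.Δ2 w1=0 w5=1 w2=0 clk=1 w6=1 w3=0 w0=0 w4=1
t4.Δ3 w1=0 w5=0 w2=0 clk=1 w6=0 w3=0 w0=1 w4=1
t4.Δ4 w1=0 w5=0 w2=0 clk=1 w6=0 w3=1 w0=1 w4=1
t4.Δ5 w1=0 w5=1 w2=0 clk=1 w6=0 w3=1 w0=1 w4=1
t5.Δ0 w1=0 w5=1 w2=0 clk=1 w6=0 w3=1 w0=1 w4=1
t5.Δ1 w1=1 w5=1 w2=0 clk=0 w6=0 w3=1 w0=1 w4=1
t6.Δ0 w1=1 w5=1 w2=0 clk=0 w6=0 w3=1 w0=1 w4=1
t6.Δ1 w1=1 w5=1 w2=0 clk=1 w6=0 w3=1 w0=1 w4=1
t6.Δ2 w1=1 w5=1 w2=1 clk=1 w6=0 w3=1 w0=1 w4=1
t6.Δ3 w1=1 w5=0 w2=1 clk=1 w6=1 w3=1 w0=0 w4=1
t6.Δ4 w1=1 w5=0 w2=1 clk=1 w6=1 w3=0 w0=0 w4=1
t6.Δ5 w1=1 w5=1 w2=1 clk=1 w6=1 w3=0 w0=0 w4=1
t7.Δ0 w1=1 w5=1 w2=1 clk=1 w6=1 w3=0 w0=0 w4=1
t7.Δ1 w1=0 w5=1 w2=1 clk=0 w6=1 w3=0 w0=0 w4=1
t8.Δ0 w1=0 w5=1 w2=1 clk=0 w6=1 w3=0 w0=0 w4=1
t8.Δ1 w1=0 w5=1 w2=1 clk=1 w6=1 w3=0 w0=0 w4=1
t8.Δ2 w1=0 w5=1 w2=0 clk=1 w6=1 w3=0 w0=0 w4=1
t8.Δ3 w1=0 w5=0 w2=0 clk=1 w6=0 w3=0 w0=1 w4=1
t8.Δ4 w1=0 w5=0 w2=0 clk=1 w6=0 w3=1 w0=1 w4=1
t8.Δ5 w1=0 w5=1 w2=0 clk=1 w6=0 w3=1 w0=1 w4=1
t9.Δ0 w1=0 w5=1 w2=0 clk=1 w6=0 w3=1 w0=1 w4=1
t9.Δ1 w1=1 w5=1 w2=0 clk=0 w6=0 w3=1 w0=1 w4=1
t10.Δ0 w1=1 w5=1 w2=0 clk=0 w6=0 w3=1 w0=1 w4=1
t10.Δ1 w1=1 w5=1 w2=0 clk=1 w6=0 w3=1 w0=1 w4=1
t10.Δ2 w1=1 w5=1 w2=1 clk=1 w6=0 w3=1 w0=1 w4=1
t10.Δ3 w1=1 w5=0 w2=1 clk=1 w6=1 w3=1 w0=0 w4=1
t10.Δ4 w1=1 w5=0 w2=1 clk=1 w6=1 w3=0 w0=0 w4=1
t10.Δ5 w1=1 w5=1 w2=1 clk=1 w6=1 w3=0 w0=0 w4=1
t11.Δ0 w1=1 w5=1 w2=1 clk=1 w6=1 w3=0 w0=0 w4=1
t11.Δ1 w1=0 w5=1 w2=1 clk=0 w6=1 w3=0 w0=0 w4=1
t12.Δ0 w1=0 w5=1 w2=1 clk=0 w6=1 w3=0 w0=0 w4=1
t12.Δ1 w1=0 w5=1 w2=1 clk=1 w6=1 w3=0 w0=0 w4=1
t12.Δ2 w1=0 w5=1 w2=0 clk=1 w6=1 w3=0 w0=0 w4=1
t12.Δ3 w1=0 w5=0 w2=0 clk=1 w6=0 w3=0 w0=1 w4=1
t12.Δ4 w1=0 w5=0 w2=0 clk=1 w6=0 w3=1 w0=1 w4=1
t12.Δ5 w1=0 w5=1 w2=0 clk=1 w6=0 w3=1 w0=1 w4=1
t13.Δ0 w1=0 w5=1 w2=0 clk=1 w6=0 w3=1 w0=1 w4=1
t13.Δ1 w1=1 w5=1 w2=0 clk=0 w6=0 w3=1 w0=1 w4=1
t14.Δ0 w1=1 w5=1 w2=0 clk=0 w6=0 w3=1 w0=1 w4=1
t14.Δ1 w1=1 w5=1 w2=0 clk=1 w6=0 w3=1 w0=1 w4=1
t14.Δ2 w1=1 w5=1 w2=1 clk=1 w6=0 w3=1 w0=1 w4=1
t14.Δ3 w1=1 w5=0 w2=1 clk=1 w6=1 w3=1 w0=0 w4=1
t14.Δ4 w1=1 w5=0 w2=1 clk=1 w6=1 w3=0 w0=0 w4=1
t14.Δ5 w1=1 w5=1 w2=1 clk=1 w6=1 w3=0 w0=0 w4=1
t15.Δ0 w1=1 w5=1 w2=1 clk=1 w6=1 w3=0 w0=0 w4=1
t15.Δ1 w1=0 w5=1 w2=1 clk=0 w6=1 w3=0 w0=0 w4=1
t16.Δ0 w1=0 w5=1 w2=1 clk=0 w6=1 w3=0 w0=0 w4=1
t16.Δ1 w1=0 w5=1 w2=1 clk=1 w6=1 w3=0 w0=0 w4=1
t16.Δ2 w1=0 w5=1 w2=0 clk=1 w6=1 w3=0 w0=0 w4=1
t16.Δ3 w1=0 w5=0 w2=0 clk=1 w6=0 w3=0 w0=1 w4=1
t16.Δ4 w1=0 w5=0 w2=0 clk=1 w6=0 w3=1 w0=1 w4=1
t16.Δ5 w1=0 w5=1 w2=0 clk=1 w6=0 w3=1 w0=1 w4=1
t17.Δ0 w1=0 w5=1 w2=0 clk=1 w6=0 w3=1 w0=1 w4=1
t17.Δ1 w1=1 w5=1 w2=0 clk=0 w6=0 w3=1 w0=1 w4=1
t18.Δ0 w1=1 w5=1 w2=0 clk=0 w6=0 w3=1 w0=1 w4=1
t18.Δ1 w1=1 w5=1 w2=0 clk=1 w6=0 w3=1 w0=1 w4=1
t18.Δ2 w1=1 w5=1 w2=1 clk=1 w6=0 w3=1 w0=1 w4=1
t18.Δ3 w1=1 w5=0 w2=1 clk=1 w6=1 w3=1 w0=0 w4=1
t18.Δ4 w1=1 w5=0 w2=1 clk=1 w6=1 w3=0 w0=0 w4=1
t18.Δ5 w1=1 w5=1 w2=1 clk=1 w6=1 w3=0 w0=0 w4=1
t19.Δ0 w1=1 w5=1 w2=1 clk=1 w6=1 w3=0 w0=0 w4=1
t19.Δ1 w1=0 w5=1 w2=1 clk=0 w6=1 w3=0 w0=0 w4=1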